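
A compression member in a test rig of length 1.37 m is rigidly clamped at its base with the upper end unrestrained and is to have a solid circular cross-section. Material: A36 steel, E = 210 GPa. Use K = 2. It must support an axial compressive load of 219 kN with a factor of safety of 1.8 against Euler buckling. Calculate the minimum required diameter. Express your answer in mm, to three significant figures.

Required P_cr = n·P = 1.8 × 219 = 394.2 kN
L_e = K·L = 2 × 1.37 = 2.740 m
Required I = P_cr·L_e²/(π²E) = 3.942×10^5 × 2.740² / (π² × 2.10×10^11) = 1.428×10^-6 m⁴
I_req = 1.428×10^6 mm⁴
Solid circle: I = πd⁴/64  ⇒  d = (64I/π)^(1/4) = (64×1.428×10^6/π)^(1/4) = 73.4 mm

d ≈ 73.4 mm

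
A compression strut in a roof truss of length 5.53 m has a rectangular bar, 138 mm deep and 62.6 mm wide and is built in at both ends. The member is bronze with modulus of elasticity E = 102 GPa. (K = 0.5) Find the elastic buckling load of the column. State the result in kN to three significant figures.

P_cr ≈ 371 kN

Buckling occurs about the weak axis: I_min = h·b³/12 with b = 62.6 mm (the shorter side).
I_min = 138×62.6³/12 = 2.821×10^6 mm⁴
I = 2.821×10^6 mm⁴ = 2.821×10^-6 m⁴
Effective length L_e = K·L = 0.5 × 5.53 = 2.765 m
P_cr = π²EI / L_e² = π² × 102×10⁹ × 2.821×10^-6 / 2.765² = 3.715×10^5 N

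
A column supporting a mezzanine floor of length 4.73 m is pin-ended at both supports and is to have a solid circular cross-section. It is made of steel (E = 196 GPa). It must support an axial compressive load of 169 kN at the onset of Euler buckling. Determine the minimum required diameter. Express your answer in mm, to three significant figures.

d ≈ 79.4 mm

L_e = K·L = 1 × 4.73 = 4.730 m
Required I = P_cr·L_e²/(π²E) = 1.690×10^5 × 4.730² / (π² × 1.96×10^11) = 1.955×10^-6 m⁴
I_req = 1.955×10^6 mm⁴
Solid circle: I = πd⁴/64  ⇒  d = (64I/π)^(1/4) = (64×1.955×10^6/π)^(1/4) = 79.4 mm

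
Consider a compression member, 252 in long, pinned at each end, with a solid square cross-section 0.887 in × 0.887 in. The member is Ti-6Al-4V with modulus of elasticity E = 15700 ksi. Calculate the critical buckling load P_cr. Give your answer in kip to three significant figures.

P_cr ≈ 0.126 kip

I = a⁴/12 = 0.887⁴/12 = 5.158×10^-2 in⁴
Effective length L_e = K·L = 1 × 252 = 252.0 in
P_cr = π²EI / L_e² = π² × 15700×10³ × 5.158×10^-2 / 252.0² = 125.9 lb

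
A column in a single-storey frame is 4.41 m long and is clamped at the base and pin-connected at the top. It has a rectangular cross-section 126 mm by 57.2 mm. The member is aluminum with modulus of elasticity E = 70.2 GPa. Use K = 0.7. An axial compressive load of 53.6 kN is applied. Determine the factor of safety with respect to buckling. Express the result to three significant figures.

n ≈ 2.67

Buckling occurs about the weak axis: I_min = h·b³/12 with b = 57.2 mm (the shorter side).
I_min = 126×57.2³/12 = 1.965×10^6 mm⁴
I = 1.965×10^6 mm⁴ = 1.965×10^-6 m⁴
Effective length L_e = K·L = 0.7 × 4.41 = 3.087 m
P_cr = π²EI / L_e² = π² × 70.2×10⁹ × 1.965×10^-6 / 3.087² = 1.429×10^5 N
Factor of safety n = P_cr / P = 142.87 / 53.6 = 2.67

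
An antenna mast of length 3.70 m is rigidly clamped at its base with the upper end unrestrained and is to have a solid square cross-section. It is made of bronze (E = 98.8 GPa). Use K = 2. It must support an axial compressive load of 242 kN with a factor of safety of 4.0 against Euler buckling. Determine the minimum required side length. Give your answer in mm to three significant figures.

a ≈ 160 mm

Required P_cr = n·P = 4.0 × 242 = 968.0 kN
L_e = K·L = 2 × 3.70 = 7.400 m
Required I = P_cr·L_e²/(π²E) = 9.680×10^5 × 7.400² / (π² × 9.88×10^10) = 5.436×10^-5 m⁴
I_req = 5.436×10^7 mm⁴
Solid square: I = a⁴/12  ⇒  a = (12I)^(1/4) = (12×5.436×10^7)^(1/4) = 160 mm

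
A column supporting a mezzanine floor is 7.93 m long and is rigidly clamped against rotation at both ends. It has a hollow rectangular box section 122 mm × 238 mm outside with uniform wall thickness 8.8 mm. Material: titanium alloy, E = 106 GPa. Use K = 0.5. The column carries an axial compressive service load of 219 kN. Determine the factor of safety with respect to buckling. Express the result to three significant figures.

Inner dimensions: h_i = 238 − 2×8.8 = 220.4 mm, b_i = 122 − 2×8.8 = 104.4 mm
Weak-axis I_min = (h_o·b_o³ − h_i·b_i³)/12 with b_o = 122, b_i = 104.4 mm (shorter outer/inner sides).
I_min = (238×122³ − 220.4×104.4³)/12 = 1.512×10^7 mm⁴
I = 1.512×10^7 mm⁴ = 1.512×10^-5 m⁴
Effective length L_e = K·L = 0.5 × 7.93 = 3.965 m
P_cr = π²EI / L_e² = π² × 106×10⁹ × 1.512×10^-5 / 3.965² = 1.006×10^6 N
Factor of safety n = P_cr / P = 1005.8 / 219 = 4.59

n ≈ 4.59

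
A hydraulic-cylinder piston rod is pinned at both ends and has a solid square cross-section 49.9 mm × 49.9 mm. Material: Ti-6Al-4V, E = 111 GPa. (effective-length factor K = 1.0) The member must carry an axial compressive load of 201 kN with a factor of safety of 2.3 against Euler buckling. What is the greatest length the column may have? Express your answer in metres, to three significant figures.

L_max ≈ 1.11 m

I = a⁴/12 = 49.9⁴/12 = 5.167×10^5 mm⁴
I = 5.167×10^-7 m⁴
Required critical load P_cr = n·P = 2.3 × 201 = 462.3 kN = 4.623×10^5 N
From P_cr = π²EI/(K·L)²:  L = (1/K)·√(π²EI/P_cr) = (1/1)·√(π²×1.11×10^11×5.167×10^-7/4.623×10^5)
L = 1.11 m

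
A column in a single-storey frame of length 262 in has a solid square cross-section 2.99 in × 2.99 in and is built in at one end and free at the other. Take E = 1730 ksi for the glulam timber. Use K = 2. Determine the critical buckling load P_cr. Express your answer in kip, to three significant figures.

P_cr ≈ 0.414 kip

I = a⁴/12 = 2.99⁴/12 = 6.660 in⁴
Effective length L_e = K·L = 2 × 262 = 524.0 in
P_cr = π²EI / L_e² = π² × 1730×10³ × 6.660 / 524.0² = 414.2 lb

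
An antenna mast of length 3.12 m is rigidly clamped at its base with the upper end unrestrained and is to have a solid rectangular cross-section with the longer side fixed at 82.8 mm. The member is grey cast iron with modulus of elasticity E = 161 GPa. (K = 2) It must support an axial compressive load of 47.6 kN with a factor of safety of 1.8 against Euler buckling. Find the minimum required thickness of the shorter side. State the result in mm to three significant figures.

Required P_cr = n·P = 1.8 × 47.6 = 85.68 kN
L_e = K·L = 2 × 3.12 = 6.240 m
Required I = P_cr·L_e²/(π²E) = 8.568×10^4 × 6.240² / (π² × 1.61×10^11) = 2.100×10^-6 m⁴
I_req = 2.100×10^6 mm⁴
Rectangle, weak axis: I_min = h·b³/12 with h = 82.8 mm fixed  ⇒  b = (12I/h)^(1/3) = 67.3 mm

b ≈ 67.3 mm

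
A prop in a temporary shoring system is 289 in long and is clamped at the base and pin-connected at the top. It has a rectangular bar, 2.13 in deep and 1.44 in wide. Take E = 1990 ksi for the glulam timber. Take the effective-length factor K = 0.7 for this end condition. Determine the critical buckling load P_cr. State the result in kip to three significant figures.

P_cr ≈ 0.254 kip

Buckling occurs about the weak axis: I_min = h·b³/12 with b = 1.44 in (the shorter side).
I_min = 2.13×1.44³/12 = 0.5300 in⁴
Effective length L_e = K·L = 0.7 × 289 = 202.3 in
P_cr = π²EI / L_e² = π² × 1990×10³ × 0.5300 / 202.3² = 254.4 lb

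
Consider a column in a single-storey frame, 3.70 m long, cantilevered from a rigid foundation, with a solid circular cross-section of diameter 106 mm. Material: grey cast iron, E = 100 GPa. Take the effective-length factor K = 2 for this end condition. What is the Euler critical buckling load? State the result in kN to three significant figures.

I = πd⁴/64 = π×106⁴/64 = 6.197×10^6 mm⁴
I = 6.197×10^6 mm⁴ = 6.197×10^-6 m⁴
Effective length L_e = K·L = 2 × 3.70 = 7.400 m
P_cr = π²EI / L_e² = π² × 100×10⁹ × 6.197×10^-6 / 7.400² = 1.117×10^5 N

P_cr ≈ 112 kN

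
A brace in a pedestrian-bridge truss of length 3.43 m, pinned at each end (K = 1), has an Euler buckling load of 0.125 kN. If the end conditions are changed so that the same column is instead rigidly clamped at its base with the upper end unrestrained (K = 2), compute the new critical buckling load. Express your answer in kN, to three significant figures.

P_cr ∝ 1/K², so P_cr,new = P_cr,old × (K_old/K_new)² = 0.125 × (1/2)²
= 0.125 × 0.2500 = 0.0312 kN

P_cr ≈ 0.0312 kN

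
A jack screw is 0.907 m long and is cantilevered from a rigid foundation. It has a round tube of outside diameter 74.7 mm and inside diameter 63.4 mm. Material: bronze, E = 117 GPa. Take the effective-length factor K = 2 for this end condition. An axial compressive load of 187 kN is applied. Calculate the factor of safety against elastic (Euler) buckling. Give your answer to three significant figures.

d_o = 74.7 mm, d_i = 63.4 mm
I = π(d_o⁴ − d_i⁴)/64 = π(74.7⁴ − 63.40⁴)/64 = 7.354×10^5 mm⁴
I = 7.354×10^5 mm⁴ = 7.354×10^-7 m⁴
Effective length L_e = K·L = 2 × 0.907 = 1.814 m
P_cr = π²EI / L_e² = π² × 117×10⁹ × 7.354×10^-7 / 1.814² = 2.581×10^5 N
Factor of safety n = P_cr / P = 258.05 / 187 = 1.38

n ≈ 1.38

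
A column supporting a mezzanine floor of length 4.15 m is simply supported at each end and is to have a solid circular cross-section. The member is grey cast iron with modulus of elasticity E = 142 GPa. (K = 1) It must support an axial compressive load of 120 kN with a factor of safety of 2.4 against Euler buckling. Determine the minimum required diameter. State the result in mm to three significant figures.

d ≈ 92.1 mm

Required P_cr = n·P = 2.4 × 120 = 288.0 kN
L_e = K·L = 1 × 4.15 = 4.150 m
Required I = P_cr·L_e²/(π²E) = 2.880×10^5 × 4.150² / (π² × 1.42×10^11) = 3.539×10^-6 m⁴
I_req = 3.539×10^6 mm⁴
Solid circle: I = πd⁴/64  ⇒  d = (64I/π)^(1/4) = (64×3.539×10^6/π)^(1/4) = 92.1 mm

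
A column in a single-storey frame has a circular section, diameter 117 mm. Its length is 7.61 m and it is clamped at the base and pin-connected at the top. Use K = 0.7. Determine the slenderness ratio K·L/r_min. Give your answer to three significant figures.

For a solid circle r = d/4 = 117/4 = 29.25 mm
L_e = K·L = 0.7 × 7.61 m = 5.327 m = 5327.0 mm
λ = L_e / r_min = 5327.0 / 29.25 = 182

λ ≈ 182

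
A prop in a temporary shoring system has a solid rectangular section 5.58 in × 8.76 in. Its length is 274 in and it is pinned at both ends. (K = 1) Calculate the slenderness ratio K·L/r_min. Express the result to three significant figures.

For a rectangle r_min = b/√12 = 5.58/√12 = 1.611 in
L_e = K·L = 1 × 274 = 274.0 in
λ = L_e / r_min = 274.00 / 1.611 = 170

λ ≈ 170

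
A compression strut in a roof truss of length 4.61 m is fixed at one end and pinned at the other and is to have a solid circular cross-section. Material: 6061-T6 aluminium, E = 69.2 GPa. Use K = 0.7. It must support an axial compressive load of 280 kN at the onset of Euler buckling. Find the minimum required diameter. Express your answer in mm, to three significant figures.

L_e = K·L = 0.7 × 4.61 = 3.227 m
Required I = P_cr·L_e²/(π²E) = 2.800×10^5 × 3.227² / (π² × 6.92×10^10) = 4.269×10^-6 m⁴
I_req = 4.269×10^6 mm⁴
Solid circle: I = πd⁴/64  ⇒  d = (64I/π)^(1/4) = (64×4.269×10^6/π)^(1/4) = 96.6 mm

d ≈ 96.6 mm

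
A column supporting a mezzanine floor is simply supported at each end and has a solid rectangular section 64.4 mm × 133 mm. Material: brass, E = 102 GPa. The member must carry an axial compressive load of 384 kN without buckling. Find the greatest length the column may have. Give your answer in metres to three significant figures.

L_max ≈ 2.79 m

Buckling occurs about the weak axis: I_min = h·b³/12 with b = 64.4 mm (the shorter side).
I_min = 133×64.4³/12 = 2.960×10^6 mm⁴
I = 2.960×10^-6 m⁴
At the buckling limit P_cr = P = 3.840×10^5 N
From P_cr = π²EI/(K·L)²:  L = (1/K)·√(π²EI/P_cr) = (1/1)·√(π²×1.02×10^11×2.960×10^-6/3.840×10^5)
L = 2.79 m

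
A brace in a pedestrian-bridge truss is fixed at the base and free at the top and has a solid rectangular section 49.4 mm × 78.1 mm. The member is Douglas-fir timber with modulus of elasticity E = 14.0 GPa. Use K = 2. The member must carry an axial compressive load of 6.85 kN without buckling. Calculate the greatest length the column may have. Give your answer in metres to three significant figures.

L_max ≈ 1.99 m

Buckling occurs about the weak axis: I_min = h·b³/12 with b = 49.4 mm (the shorter side).
I_min = 78.1×49.4³/12 = 7.846×10^5 mm⁴
I = 7.846×10^-7 m⁴
At the buckling limit P_cr = P = 6.850×10^3 N
From P_cr = π²EI/(K·L)²:  L = (1/K)·√(π²EI/P_cr) = (1/2)·√(π²×1.40×10^10×7.846×10^-7/6.850×10^3)
L = 1.99 m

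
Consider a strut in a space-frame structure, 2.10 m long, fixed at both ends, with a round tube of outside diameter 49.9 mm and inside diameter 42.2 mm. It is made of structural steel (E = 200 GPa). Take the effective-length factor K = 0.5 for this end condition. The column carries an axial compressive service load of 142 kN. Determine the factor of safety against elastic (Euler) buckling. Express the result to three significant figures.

d_o = 49.9 mm, d_i = 42.2 mm
I = π(d_o⁴ − d_i⁴)/64 = π(49.9⁴ − 42.20⁴)/64 = 1.487×10^5 mm⁴
I = 1.487×10^5 mm⁴ = 1.487×10^-7 m⁴
Effective length L_e = K·L = 0.5 × 2.10 = 1.050 m
P_cr = π²EI / L_e² = π² × 200×10⁹ × 1.487×10^-7 / 1.050² = 2.662×10^5 N
Factor of safety n = P_cr / P = 266.19 / 142 = 1.87

n ≈ 1.87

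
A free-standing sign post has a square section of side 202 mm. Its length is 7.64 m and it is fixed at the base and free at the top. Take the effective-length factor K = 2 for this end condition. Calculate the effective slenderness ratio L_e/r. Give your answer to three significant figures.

For a square r = a/√12 = 202/√12 = 58.31 mm
L_e = K·L = 2 × 7.64 m = 15.28 m = 15280 mm
λ = L_e / r_min = 15280 / 58.31 = 262

λ ≈ 262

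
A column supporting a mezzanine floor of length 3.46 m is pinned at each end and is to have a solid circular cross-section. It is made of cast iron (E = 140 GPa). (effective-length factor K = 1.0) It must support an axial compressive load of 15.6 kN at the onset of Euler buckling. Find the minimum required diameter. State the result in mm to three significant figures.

L_e = K·L = 1 × 3.46 = 3.460 m
Required I = P_cr·L_e²/(π²E) = 1.560×10^4 × 3.460² / (π² × 1.40×10^11) = 1.352×10^-7 m⁴
I_req = 1.352×10^5 mm⁴
Solid circle: I = πd⁴/64  ⇒  d = (64I/π)^(1/4) = (64×1.352×10^5/π)^(1/4) = 40.7 mm

d ≈ 40.7 mm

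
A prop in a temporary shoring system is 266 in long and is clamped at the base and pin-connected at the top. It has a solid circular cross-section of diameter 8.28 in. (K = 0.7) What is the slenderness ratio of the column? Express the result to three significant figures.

For a solid circle r = d/4 = 8.28/4 = 2.070 in
L_e = K·L = 0.7 × 266 = 186.2 in
λ = L_e / r_min = 186.20 / 2.070 = 90.0

λ ≈ 90.0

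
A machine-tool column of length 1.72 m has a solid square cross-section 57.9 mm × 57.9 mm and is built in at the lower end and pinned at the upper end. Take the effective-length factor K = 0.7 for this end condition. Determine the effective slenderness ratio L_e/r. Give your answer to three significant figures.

λ ≈ 72.0

I = a⁴/12 = 57.9⁴/12 = 9.366×10^5 mm⁴
A = 3.352×10^3 mm²;  r_min = √(I/A) = √(9.366×10^5/3.352×10^3) = 16.71 mm
L_e = K·L = 0.7 × 1.72 m = 1.204 m = 1204.0 mm
λ = L_e / r_min = 1204.0 / 16.71 = 72.0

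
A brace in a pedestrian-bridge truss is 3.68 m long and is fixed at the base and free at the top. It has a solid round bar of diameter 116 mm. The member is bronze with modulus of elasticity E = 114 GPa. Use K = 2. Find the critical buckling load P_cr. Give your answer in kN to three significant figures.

I = πd⁴/64 = π×116⁴/64 = 8.888×10^6 mm⁴
I = 8.888×10^6 mm⁴ = 8.888×10^-6 m⁴
Effective length L_e = K·L = 2 × 3.68 = 7.360 m
P_cr = π²EI / L_e² = π² × 114×10⁹ × 8.888×10^-6 / 7.360² = 1.846×10^5 N

P_cr ≈ 185 kN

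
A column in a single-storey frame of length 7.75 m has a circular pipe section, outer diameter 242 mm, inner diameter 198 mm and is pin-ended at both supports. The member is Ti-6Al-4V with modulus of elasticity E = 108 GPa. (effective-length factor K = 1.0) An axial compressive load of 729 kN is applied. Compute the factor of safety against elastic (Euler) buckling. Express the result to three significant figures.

d_o = 242 mm, d_i = 198 mm
I = π(d_o⁴ − d_i⁴)/64 = π(242⁴ − 198.0⁴)/64 = 9.291×10^7 mm⁴
I = 9.291×10^7 mm⁴ = 9.291×10^-5 m⁴
Effective length L_e = K·L = 1 × 7.75 = 7.750 m
P_cr = π²EI / L_e² = π² × 108×10⁹ × 9.291×10^-5 / 7.750² = 1.649×10^6 N
Factor of safety n = P_cr / P = 1648.9 / 729 = 2.26

n ≈ 2.26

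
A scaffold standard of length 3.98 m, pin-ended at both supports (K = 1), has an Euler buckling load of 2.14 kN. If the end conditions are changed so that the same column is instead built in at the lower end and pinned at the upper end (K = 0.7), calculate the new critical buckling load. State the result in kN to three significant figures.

P_cr ∝ 1/K², so P_cr,new = P_cr,old × (K_old/K_new)² = 2.14 × (1/0.7)²
= 2.14 × 2.041 = 4.37 kN

P_cr ≈ 4.37 kN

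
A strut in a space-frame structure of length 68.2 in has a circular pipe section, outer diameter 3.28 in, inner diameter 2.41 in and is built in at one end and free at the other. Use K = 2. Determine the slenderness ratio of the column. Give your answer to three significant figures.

d_o = 3.28 in, d_i = 2.41 in
I = π(d_o⁴ − d_i⁴)/64 = π(3.28⁴ − 2.410⁴)/64 = 4.026 in⁴
A = 3.888 in²;  r_min = √(I/A) = √(4.026/3.888) = 1.018 in
L_e = K·L = 2 × 68.2 = 136.4 in
λ = L_e / r_min = 136.40 / 1.018 = 134

λ ≈ 134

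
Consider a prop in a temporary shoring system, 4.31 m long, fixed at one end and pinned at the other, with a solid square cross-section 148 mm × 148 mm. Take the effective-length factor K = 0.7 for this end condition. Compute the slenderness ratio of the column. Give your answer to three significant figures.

I = a⁴/12 = 148⁴/12 = 3.998×10^7 mm⁴
A = 2.190×10^4 mm²;  r_min = √(I/A) = √(3.998×10^7/2.190×10^4) = 42.72 mm
L_e = K·L = 0.7 × 4.31 m = 3.017 m = 3017.0 mm
λ = L_e / r_min = 3017.0 / 42.72 = 70.6

λ ≈ 70.6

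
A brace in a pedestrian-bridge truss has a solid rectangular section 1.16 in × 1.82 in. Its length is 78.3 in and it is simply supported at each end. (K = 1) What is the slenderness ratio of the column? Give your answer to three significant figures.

λ ≈ 234

Buckling occurs about the weak axis: I_min = h·b³/12 with b = 1.16 in (the shorter side).
I_min = 1.82×1.16³/12 = 0.2367 in⁴
A = 2.111 in²;  r_min = √(I/A) = √(0.2367/2.111) = 0.3349 in
L_e = K·L = 1 × 78.3 = 78.30 in
λ = L_e / r_min = 78.300 / 0.3349 = 234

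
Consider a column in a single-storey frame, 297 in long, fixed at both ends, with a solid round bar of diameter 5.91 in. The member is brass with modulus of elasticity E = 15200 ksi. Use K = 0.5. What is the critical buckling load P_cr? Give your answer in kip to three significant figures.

I = πd⁴/64 = π×5.91⁴/64 = 59.89 in⁴
Effective length L_e = K·L = 0.5 × 297 = 148.5 in
P_cr = π²EI / L_e² = π² × 15200×10³ × 59.89 / 148.5² = 4.074×10^5 lb

P_cr ≈ 407 kip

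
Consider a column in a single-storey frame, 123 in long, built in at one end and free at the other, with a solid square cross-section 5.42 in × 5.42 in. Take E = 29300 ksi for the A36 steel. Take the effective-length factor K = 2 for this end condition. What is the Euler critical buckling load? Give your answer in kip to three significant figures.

I = a⁴/12 = 5.42⁴/12 = 71.91 in⁴
Effective length L_e = K·L = 2 × 123 = 246.0 in
P_cr = π²EI / L_e² = π² × 29300×10³ × 71.91 / 246.0² = 3.436×10^5 lb

P_cr ≈ 344 kip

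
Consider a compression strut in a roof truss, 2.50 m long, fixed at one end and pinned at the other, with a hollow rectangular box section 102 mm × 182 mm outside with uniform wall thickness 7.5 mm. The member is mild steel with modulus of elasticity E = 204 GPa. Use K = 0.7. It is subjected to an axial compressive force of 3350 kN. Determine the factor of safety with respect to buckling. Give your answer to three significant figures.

Inner dimensions: h_i = 182 − 2×7.5 = 167.0 mm, b_i = 102 − 2×7.5 = 87.00 mm
Weak-axis I_min = (h_o·b_o³ − h_i·b_i³)/12 with b_o = 102, b_i = 87.00 mm (shorter outer/inner sides).
I_min = (182×102³ − 167.0×87.00³)/12 = 6.931×10^6 mm⁴
I = 6.931×10^6 mm⁴ = 6.931×10^-6 m⁴
Effective length L_e = K·L = 0.7 × 2.50 = 1.750 m
P_cr = π²EI / L_e² = π² × 204×10⁹ × 6.931×10^-6 / 1.750² = 4.557×10^6 N
Factor of safety n = P_cr / P = 4556.6 / 3350 = 1.36

n ≈ 1.36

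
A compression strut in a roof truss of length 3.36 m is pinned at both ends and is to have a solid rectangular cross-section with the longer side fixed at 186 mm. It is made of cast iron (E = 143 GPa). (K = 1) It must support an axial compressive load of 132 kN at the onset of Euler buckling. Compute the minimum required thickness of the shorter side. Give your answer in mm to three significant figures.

b ≈ 40.8 mm

L_e = K·L = 1 × 3.36 = 3.360 m
Required I = P_cr·L_e²/(π²E) = 1.320×10^5 × 3.360² / (π² × 1.43×10^11) = 1.056×10^-6 m⁴
I_req = 1.056×10^6 mm⁴
Rectangle, weak axis: I_min = h·b³/12 with h = 186 mm fixed  ⇒  b = (12I/h)^(1/3) = 40.8 mm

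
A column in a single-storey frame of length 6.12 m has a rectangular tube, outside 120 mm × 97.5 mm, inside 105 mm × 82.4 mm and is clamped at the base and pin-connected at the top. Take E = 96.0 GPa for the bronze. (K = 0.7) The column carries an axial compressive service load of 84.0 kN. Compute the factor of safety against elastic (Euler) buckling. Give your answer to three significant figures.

n ≈ 2.69

Weak-axis I_min = (h_o·b_o³ − h_i·b_i³)/12 with b_o = 97.5, b_i = 82.40 mm (shorter outer/inner sides).
I_min = (120×97.5³ − 105.0×82.40³)/12 = 4.373×10^6 mm⁴
I = 4.373×10^6 mm⁴ = 4.373×10^-6 m⁴
Effective length L_e = K·L = 0.7 × 6.12 = 4.284 m
P_cr = π²EI / L_e² = π² × 96.0×10⁹ × 4.373×10^-6 / 4.284² = 2.258×10^5 N
Factor of safety n = P_cr / P = 225.77 / 84.0 = 2.69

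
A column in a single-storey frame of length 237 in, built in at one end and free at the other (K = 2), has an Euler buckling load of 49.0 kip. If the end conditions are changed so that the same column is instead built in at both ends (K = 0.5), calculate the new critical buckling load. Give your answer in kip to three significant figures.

P_cr ∝ 1/K², so P_cr,new = P_cr,old × (K_old/K_new)² = 49.0 × (2/0.5)²
= 49.0 × 16.00 = 784 kip

P_cr ≈ 784 kip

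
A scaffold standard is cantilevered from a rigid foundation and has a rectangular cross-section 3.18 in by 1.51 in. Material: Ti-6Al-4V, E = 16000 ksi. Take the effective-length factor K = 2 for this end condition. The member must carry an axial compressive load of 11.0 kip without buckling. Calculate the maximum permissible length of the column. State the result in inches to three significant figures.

L_max ≈ 57.2 in

Buckling occurs about the weak axis: I_min = h·b³/12 with b = 1.51 in (the shorter side).
I_min = 3.18×1.51³/12 = 0.9124 in⁴
At the buckling limit P_cr = P = 1.100×10^4 lb
From P_cr = π²EI/(K·L)²:  L = (1/K)·√(π²EI/P_cr) = (1/2)·√(π²×1.60×10^7×0.9124/1.100×10^4)
L = 57.2 in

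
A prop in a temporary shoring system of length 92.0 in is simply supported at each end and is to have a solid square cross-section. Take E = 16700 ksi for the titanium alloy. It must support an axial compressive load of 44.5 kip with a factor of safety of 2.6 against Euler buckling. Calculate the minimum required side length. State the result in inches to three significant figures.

Required P_cr = n·P = 2.6 × 44.5 = 115.7 kip
L_e = K·L = 1 × 92.0 = 92.00 in
Required I = P_cr·L_e²/(π²E) = 1.157×10^5 × 92.00² / (π² × 1.67×10^7) = 5.941 in⁴
Solid square: I = a⁴/12  ⇒  a = (12I)^(1/4) = (12×5.941)^(1/4) = 2.91 in

a ≈ 2.91 in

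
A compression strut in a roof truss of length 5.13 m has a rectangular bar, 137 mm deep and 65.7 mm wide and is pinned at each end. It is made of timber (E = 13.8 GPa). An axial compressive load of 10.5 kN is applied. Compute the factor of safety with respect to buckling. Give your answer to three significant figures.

n ≈ 1.60

Buckling occurs about the weak axis: I_min = h·b³/12 with b = 65.7 mm (the shorter side).
I_min = 137×65.7³/12 = 3.238×10^6 mm⁴
I = 3.238×10^6 mm⁴ = 3.238×10^-6 m⁴
Effective length L_e = K·L = 1 × 5.13 = 5.130 m
P_cr = π²EI / L_e² = π² × 13.8×10⁹ × 3.238×10^-6 / 5.130² = 1.676×10^4 N
Factor of safety n = P_cr / P = 16.756 / 10.5 = 1.60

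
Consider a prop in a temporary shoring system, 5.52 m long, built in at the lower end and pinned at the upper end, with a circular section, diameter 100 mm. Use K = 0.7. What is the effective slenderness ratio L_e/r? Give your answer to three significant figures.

λ ≈ 155

I = πd⁴/64 = π×100⁴/64 = 4.909×10^6 mm⁴
A = 7.854×10^3 mm²;  r_min = √(I/A) = √(4.909×10^6/7.854×10^3) = 25.00 mm
L_e = K·L = 0.7 × 5.52 m = 3.864 m = 3864.0 mm
λ = L_e / r_min = 3864.0 / 25.00 = 155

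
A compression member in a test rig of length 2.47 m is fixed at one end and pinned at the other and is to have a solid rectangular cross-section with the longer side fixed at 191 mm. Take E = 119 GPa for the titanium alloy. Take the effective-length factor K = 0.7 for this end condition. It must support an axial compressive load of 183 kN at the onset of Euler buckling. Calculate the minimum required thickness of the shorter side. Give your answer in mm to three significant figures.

b ≈ 30.8 mm

L_e = K·L = 0.7 × 2.47 = 1.729 m
Required I = P_cr·L_e²/(π²E) = 1.830×10^5 × 1.729² / (π² × 1.19×10^11) = 4.658×10^-7 m⁴
I_req = 4.658×10^5 mm⁴
Rectangle, weak axis: I_min = h·b³/12 with h = 191 mm fixed  ⇒  b = (12I/h)^(1/3) = 30.8 mm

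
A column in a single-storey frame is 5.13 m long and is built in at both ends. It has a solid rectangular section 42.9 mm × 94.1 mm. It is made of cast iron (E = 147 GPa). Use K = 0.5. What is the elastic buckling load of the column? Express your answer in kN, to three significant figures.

Buckling occurs about the weak axis: I_min = h·b³/12 with b = 42.9 mm (the shorter side).
I_min = 94.1×42.9³/12 = 6.191×10^5 mm⁴
I = 6.191×10^5 mm⁴ = 6.191×10^-7 m⁴
Effective length L_e = K·L = 0.5 × 5.13 = 2.565 m
P_cr = π²EI / L_e² = π² × 147×10⁹ × 6.191×10^-7 / 2.565² = 1.365×10^5 N

P_cr ≈ 137 kN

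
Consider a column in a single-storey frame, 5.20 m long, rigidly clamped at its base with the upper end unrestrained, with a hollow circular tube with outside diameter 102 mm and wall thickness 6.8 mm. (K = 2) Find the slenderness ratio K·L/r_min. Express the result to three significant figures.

Inner diameter d_i = 102 − 2×6.8 = 88.40 mm
I = π(d_o⁴ − d_i⁴)/64 = π(102⁴ − 88.40⁴)/64 = 2.316×10^6 mm⁴
A = 2.034×10^3 mm²;  r_min = √(I/A) = √(2.316×10^6/2.034×10^3) = 33.74 mm
L_e = K·L = 2 × 5.20 m = 10.40 m = 10400 mm
λ = L_e / r_min = 10400 / 33.74 = 308

λ ≈ 308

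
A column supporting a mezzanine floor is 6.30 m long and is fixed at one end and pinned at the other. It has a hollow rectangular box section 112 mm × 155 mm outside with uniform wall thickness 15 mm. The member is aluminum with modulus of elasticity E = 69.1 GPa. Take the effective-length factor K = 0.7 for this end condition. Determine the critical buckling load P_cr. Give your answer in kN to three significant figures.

P_cr ≈ 435 kN

Inner dimensions: h_i = 155 − 2×15 = 125.0 mm, b_i = 112 − 2×15 = 82.00 mm
Weak-axis I_min = (h_o·b_o³ − h_i·b_i³)/12 with b_o = 112, b_i = 82.00 mm (shorter outer/inner sides).
I_min = (155×112³ − 125.0×82.00³)/12 = 1.240×10^7 mm⁴
I = 1.240×10^7 mm⁴ = 1.240×10^-5 m⁴
Effective length L_e = K·L = 0.7 × 6.30 = 4.410 m
P_cr = π²EI / L_e² = π² × 69.1×10⁹ × 1.240×10^-5 / 4.410² = 4.350×10^5 N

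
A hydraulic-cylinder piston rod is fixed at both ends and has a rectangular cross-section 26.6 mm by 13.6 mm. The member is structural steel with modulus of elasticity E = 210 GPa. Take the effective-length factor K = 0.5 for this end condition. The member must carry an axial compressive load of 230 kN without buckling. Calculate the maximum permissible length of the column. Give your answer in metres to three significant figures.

L_max ≈ 0.448 m

Buckling occurs about the weak axis: I_min = h·b³/12 with b = 13.6 mm (the shorter side).
I_min = 26.6×13.6³/12 = 5.576×10^3 mm⁴
I = 5.576×10^-9 m⁴
At the buckling limit P_cr = P = 2.300×10^5 N
From P_cr = π²EI/(K·L)²:  L = (1/K)·√(π²EI/P_cr) = (1/0.5)·√(π²×2.10×10^11×5.576×10^-9/2.300×10^5)
L = 0.448 m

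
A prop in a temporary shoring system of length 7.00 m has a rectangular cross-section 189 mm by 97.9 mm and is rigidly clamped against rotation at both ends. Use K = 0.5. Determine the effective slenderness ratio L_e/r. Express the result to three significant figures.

Buckling occurs about the weak axis: I_min = h·b³/12 with b = 97.9 mm (the shorter side).
I_min = 189×97.9³/12 = 1.478×10^7 mm⁴
A = 1.850×10^4 mm²;  r_min = √(I/A) = √(1.478×10^7/1.850×10^4) = 28.26 mm
L_e = K·L = 0.5 × 7.00 m = 3.500 m = 3500.0 mm
λ = L_e / r_min = 3500.0 / 28.26 = 124

λ ≈ 124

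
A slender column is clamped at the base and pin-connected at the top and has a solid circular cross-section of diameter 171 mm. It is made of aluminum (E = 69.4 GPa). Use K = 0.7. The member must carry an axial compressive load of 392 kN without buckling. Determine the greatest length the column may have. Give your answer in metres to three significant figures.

I = πd⁴/64 = π×171⁴/64 = 4.197×10^7 mm⁴
I = 4.197×10^-5 m⁴
At the buckling limit P_cr = P = 3.920×10^5 N
From P_cr = π²EI/(K·L)²:  L = (1/K)·√(π²EI/P_cr) = (1/0.7)·√(π²×6.94×10^10×4.197×10^-5/3.920×10^5)
L = 12.2 m

L_max ≈ 12.2 m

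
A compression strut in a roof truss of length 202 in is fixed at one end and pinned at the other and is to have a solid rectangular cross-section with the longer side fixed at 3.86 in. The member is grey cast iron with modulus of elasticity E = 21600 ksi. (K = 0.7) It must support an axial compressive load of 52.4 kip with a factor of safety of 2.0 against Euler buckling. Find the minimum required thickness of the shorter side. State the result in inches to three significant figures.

b ≈ 3.13 in

Required P_cr = n·P = 2.0 × 52.4 = 104.8 kip
L_e = K·L = 0.7 × 202 = 141.4 in
Required I = P_cr·L_e²/(π²E) = 1.048×10^5 × 141.4² / (π² × 2.16×10^7) = 9.829 in⁴
Rectangle, weak axis: I_min = h·b³/12 with h = 3.86 in fixed  ⇒  b = (12I/h)^(1/3) = 3.13 in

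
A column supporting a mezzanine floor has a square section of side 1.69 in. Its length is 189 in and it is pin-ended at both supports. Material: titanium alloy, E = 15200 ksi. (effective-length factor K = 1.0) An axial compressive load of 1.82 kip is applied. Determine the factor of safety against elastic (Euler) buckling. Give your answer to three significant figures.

I = a⁴/12 = 1.69⁴/12 = 0.6798 in⁴
Effective length L_e = K·L = 1 × 189 = 189.0 in
P_cr = π²EI / L_e² = π² × 15200×10³ × 0.6798 / 189.0² = 2.855×10^3 lb
Factor of safety n = P_cr / P = 2.8549 / 1.82 = 1.57

n ≈ 1.57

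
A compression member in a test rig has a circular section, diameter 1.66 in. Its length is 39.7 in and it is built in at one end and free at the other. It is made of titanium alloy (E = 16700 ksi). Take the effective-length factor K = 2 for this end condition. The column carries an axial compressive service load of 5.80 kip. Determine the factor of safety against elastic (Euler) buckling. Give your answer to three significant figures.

I = πd⁴/64 = π×1.66⁴/64 = 0.3727 in⁴
Effective length L_e = K·L = 2 × 39.7 = 79.40 in
P_cr = π²EI / L_e² = π² × 16700×10³ × 0.3727 / 79.40² = 9.745×10^3 lb
Factor of safety n = P_cr / P = 9.7449 / 5.80 = 1.68

n ≈ 1.68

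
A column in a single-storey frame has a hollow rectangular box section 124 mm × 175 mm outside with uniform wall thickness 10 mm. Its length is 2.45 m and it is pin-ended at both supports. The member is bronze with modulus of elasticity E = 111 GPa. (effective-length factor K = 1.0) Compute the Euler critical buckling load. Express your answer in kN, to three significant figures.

Inner dimensions: h_i = 175 − 2×10 = 155.0 mm, b_i = 124 − 2×10 = 104.0 mm
Weak-axis I_min = (h_o·b_o³ − h_i·b_i³)/12 with b_o = 124, b_i = 104.0 mm (shorter outer/inner sides).
I_min = (175×124³ − 155.0×104.0³)/12 = 1.328×10^7 mm⁴
I = 1.328×10^7 mm⁴ = 1.328×10^-5 m⁴
Effective length L_e = K·L = 1 × 2.45 = 2.450 m
P_cr = π²EI / L_e² = π² × 111×10⁹ × 1.328×10^-5 / 2.450² = 2.423×10^6 N

P_cr ≈ 2420 kN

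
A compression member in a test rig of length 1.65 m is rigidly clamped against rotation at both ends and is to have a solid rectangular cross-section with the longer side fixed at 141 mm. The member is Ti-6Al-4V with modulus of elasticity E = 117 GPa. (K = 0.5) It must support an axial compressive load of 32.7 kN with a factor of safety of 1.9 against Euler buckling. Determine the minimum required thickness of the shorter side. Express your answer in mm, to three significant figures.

b ≈ 14.6 mm

Required P_cr = n·P = 1.9 × 32.7 = 62.13 kN
L_e = K·L = 0.5 × 1.65 = 0.8250 m
Required I = P_cr·L_e²/(π²E) = 6.213×10^4 × 0.8250² / (π² × 1.17×10^11) = 3.662×10^-8 m⁴
I_req = 3.662×10^4 mm⁴
Rectangle, weak axis: I_min = h·b³/12 with h = 141 mm fixed  ⇒  b = (12I/h)^(1/3) = 14.6 mm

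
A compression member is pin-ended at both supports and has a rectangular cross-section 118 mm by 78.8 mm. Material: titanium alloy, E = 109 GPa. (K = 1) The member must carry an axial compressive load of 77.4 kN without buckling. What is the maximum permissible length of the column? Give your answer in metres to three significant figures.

Buckling occurs about the weak axis: I_min = h·b³/12 with b = 78.8 mm (the shorter side).
I_min = 118×78.8³/12 = 4.811×10^6 mm⁴
I = 4.811×10^-6 m⁴
At the buckling limit P_cr = P = 7.740×10^4 N
From P_cr = π²EI/(K·L)²:  L = (1/K)·√(π²EI/P_cr) = (1/1)·√(π²×1.09×10^11×4.811×10^-6/7.740×10^4)
L = 8.18 m

L_max ≈ 8.18 m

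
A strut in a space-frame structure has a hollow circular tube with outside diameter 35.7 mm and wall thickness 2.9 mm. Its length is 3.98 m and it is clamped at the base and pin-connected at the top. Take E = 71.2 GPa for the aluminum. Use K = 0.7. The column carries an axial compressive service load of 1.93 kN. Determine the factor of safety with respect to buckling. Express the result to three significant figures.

Inner diameter d_i = 35.7 − 2×2.9 = 29.90 mm
I = π(d_o⁴ − d_i⁴)/64 = π(35.7⁴ − 29.90⁴)/64 = 4.050×10^4 mm⁴
I = 4.050×10^4 mm⁴ = 4.050×10^-8 m⁴
Effective length L_e = K·L = 0.7 × 3.98 = 2.786 m
P_cr = π²EI / L_e² = π² × 71.2×10⁹ × 4.050×10^-8 / 2.786² = 3.667×10^3 N
Factor of safety n = P_cr / P = 3.6667 / 1.93 = 1.90

n ≈ 1.90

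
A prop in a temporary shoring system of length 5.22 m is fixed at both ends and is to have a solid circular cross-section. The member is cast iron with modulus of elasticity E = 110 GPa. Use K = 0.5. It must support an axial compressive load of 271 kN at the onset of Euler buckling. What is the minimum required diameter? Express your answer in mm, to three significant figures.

d ≈ 76.7 mm

L_e = K·L = 0.5 × 5.22 = 2.610 m
Required I = P_cr·L_e²/(π²E) = 2.710×10^5 × 2.610² / (π² × 1.10×10^11) = 1.700×10^-6 m⁴
I_req = 1.700×10^6 mm⁴
Solid circle: I = πd⁴/64  ⇒  d = (64I/π)^(1/4) = (64×1.700×10^6/π)^(1/4) = 76.7 mm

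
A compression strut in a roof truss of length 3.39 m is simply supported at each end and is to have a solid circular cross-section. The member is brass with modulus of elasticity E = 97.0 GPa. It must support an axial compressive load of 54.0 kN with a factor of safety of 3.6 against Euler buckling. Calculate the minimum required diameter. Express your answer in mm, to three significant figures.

d ≈ 83.0 mm

Required P_cr = n·P = 3.6 × 54.0 = 194.4 kN
L_e = K·L = 1 × 3.39 = 3.390 m
Required I = P_cr·L_e²/(π²E) = 1.944×10^5 × 3.390² / (π² × 9.70×10^10) = 2.334×10^-6 m⁴
I_req = 2.334×10^6 mm⁴
Solid circle: I = πd⁴/64  ⇒  d = (64I/π)^(1/4) = (64×2.334×10^6/π)^(1/4) = 83.0 mm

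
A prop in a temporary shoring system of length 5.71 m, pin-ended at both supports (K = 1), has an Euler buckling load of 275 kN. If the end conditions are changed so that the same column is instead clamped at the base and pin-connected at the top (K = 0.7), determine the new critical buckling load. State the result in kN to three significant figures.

P_cr ≈ 561 kN

P_cr ∝ 1/K², so P_cr,new = P_cr,old × (K_old/K_new)² = 275 × (1/0.7)²
= 275 × 2.041 = 561 kN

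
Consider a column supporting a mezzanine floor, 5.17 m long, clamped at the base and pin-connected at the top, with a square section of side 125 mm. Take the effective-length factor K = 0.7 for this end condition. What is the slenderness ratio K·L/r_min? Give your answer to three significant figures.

I = a⁴/12 = 125⁴/12 = 2.035×10^7 mm⁴
A = 1.562×10^4 mm²;  r_min = √(I/A) = √(2.035×10^7/1.562×10^4) = 36.08 mm
L_e = K·L = 0.7 × 5.17 m = 3.619 m = 3619.0 mm
λ = L_e / r_min = 3619.0 / 36.08 = 100

λ ≈ 100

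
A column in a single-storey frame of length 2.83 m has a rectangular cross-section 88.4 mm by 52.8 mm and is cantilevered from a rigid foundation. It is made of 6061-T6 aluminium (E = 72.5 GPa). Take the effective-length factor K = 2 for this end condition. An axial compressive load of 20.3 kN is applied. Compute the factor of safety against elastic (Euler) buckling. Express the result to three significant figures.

Buckling occurs about the weak axis: I_min = h·b³/12 with b = 52.8 mm (the shorter side).
I_min = 88.4×52.8³/12 = 1.084×10^6 mm⁴
I = 1.084×10^6 mm⁴ = 1.084×10^-6 m⁴
Effective length L_e = K·L = 2 × 2.83 = 5.660 m
P_cr = π²EI / L_e² = π² × 72.5×10⁹ × 1.084×10^-6 / 5.660² = 2.422×10^4 N
Factor of safety n = P_cr / P = 24.220 / 20.3 = 1.19

n ≈ 1.19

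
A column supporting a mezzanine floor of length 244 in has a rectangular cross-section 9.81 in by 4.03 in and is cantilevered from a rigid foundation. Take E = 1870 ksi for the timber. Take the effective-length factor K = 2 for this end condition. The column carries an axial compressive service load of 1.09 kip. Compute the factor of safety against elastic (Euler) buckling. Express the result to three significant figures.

Buckling occurs about the weak axis: I_min = h·b³/12 with b = 4.03 in (the shorter side).
I_min = 9.81×4.03³/12 = 53.51 in⁴
Effective length L_e = K·L = 2 × 244 = 488.0 in
P_cr = π²EI / L_e² = π² × 1870×10³ × 53.51 / 488.0² = 4.147×10^3 lb
Factor of safety n = P_cr / P = 4.1467 / 1.09 = 3.80

n ≈ 3.80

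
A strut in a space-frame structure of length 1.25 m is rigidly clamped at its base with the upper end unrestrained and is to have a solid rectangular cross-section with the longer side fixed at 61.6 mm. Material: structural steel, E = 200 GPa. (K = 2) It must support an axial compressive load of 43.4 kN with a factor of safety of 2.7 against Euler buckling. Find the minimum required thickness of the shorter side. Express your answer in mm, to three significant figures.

b ≈ 41.7 mm

Required P_cr = n·P = 2.7 × 43.4 = 117.2 kN
L_e = K·L = 2 × 1.25 = 2.500 m
Required I = P_cr·L_e²/(π²E) = 1.172×10^5 × 2.500² / (π² × 2.00×10^11) = 3.710×10^-7 m⁴
I_req = 3.710×10^5 mm⁴
Rectangle, weak axis: I_min = h·b³/12 with h = 61.6 mm fixed  ⇒  b = (12I/h)^(1/3) = 41.7 mm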